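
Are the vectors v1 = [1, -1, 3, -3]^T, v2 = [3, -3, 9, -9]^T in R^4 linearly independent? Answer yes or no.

Form the matrix with these vectors as rows and row reduce.
R2 ← R2 − (3)·R1: [0, 0, 0, 0]
1 nonzero row, so the 2 vectors span a space of dimension 1.
Since 1 < 2, the vectors are linearly dependent.

no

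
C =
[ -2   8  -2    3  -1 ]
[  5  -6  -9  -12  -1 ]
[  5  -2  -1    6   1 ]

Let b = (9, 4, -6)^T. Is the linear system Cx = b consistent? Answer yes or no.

Row reduce the augmented matrix [C | b].
R2 ← R2 + (5/2)·R1: [0, 14, -14, -9/2, -7/2, 53/2]
R3 ← R3 + (5/2)·R1: [0, 18, -6, 27/2, -3/2, 33/2]
R3 ← R3 − (9/7)·R2: [0, 0, 12, 135/7, 3, -123/7]
The echelon form has 3 nonzero rows, and every pivot lies in the first 5 columns, so rank(C) = rank([C|b]) = 3.
The system is consistent.

yes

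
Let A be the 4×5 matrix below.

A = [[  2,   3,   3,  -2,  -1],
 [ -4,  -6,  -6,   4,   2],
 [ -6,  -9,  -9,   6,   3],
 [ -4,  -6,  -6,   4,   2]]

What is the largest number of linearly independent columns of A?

Row reduce to echelon form.
R2 ← R2 + (2)·R1: [0, 0, 0, 0, 0]
R3 ← R3 + (3)·R1: [0, 0, 0, 0, 0]
R4 ← R4 + (2)·R1: [0, 0, 0, 0, 0]
Echelon form has 1 nonzero row, so rank(A) = 1.
The rank gives the maximum number of linearly independent columns: 1.

1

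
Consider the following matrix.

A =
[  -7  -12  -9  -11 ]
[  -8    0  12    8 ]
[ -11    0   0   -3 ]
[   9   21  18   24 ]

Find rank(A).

Row reduce to echelon form.
R2 ← R2 − (8/7)·R1: [0, 96/7, 156/7, 144/7]
R3 ← R3 − (11/7)·R1: [0, 132/7, 99/7, 100/7]
R4 ← R4 + (9/7)·R1: [0, 39/7, 45/7, 69/7]
R3 ← R3 − (11/8)·R2: [0, 0, -33/2, -14]
R4 ← R4 − (13/32)·R2: [0, 0, -21/8, 3/2]
R4 ← R4 − (7/44)·R3: [0, 0, 0, 41/11]
Echelon form has 4 nonzero rows, so rank(A) = 4.

4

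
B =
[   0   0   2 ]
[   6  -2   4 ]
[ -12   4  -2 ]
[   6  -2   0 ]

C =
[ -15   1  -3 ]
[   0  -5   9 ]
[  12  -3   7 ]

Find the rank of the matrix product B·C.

2

First compute BC:
[[ 24,  -6,  14],
 [-42,   4,  -8],
 [156, -26,  58],
 [-90,  16, -36]]
Now row reduce the product.
R2 ← R2 + (7/4)·R1: [0, -13/2, 33/2]
R3 ← R3 − (13/2)·R1: [0, 13, -33]
R4 ← R4 + (15/4)·R1: [0, -13/2, 33/2]
R3 ← R3 + (2)·R2: [0, 0, 0]
R4 ← R4 − R2: [0, 0, 0]
2 nonzero rows, so rank(BC) = 2.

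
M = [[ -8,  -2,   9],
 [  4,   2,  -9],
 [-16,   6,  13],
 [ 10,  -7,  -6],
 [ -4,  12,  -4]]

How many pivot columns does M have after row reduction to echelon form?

3

Row reduce to echelon form.
R2 ← R2 + (1/2)·R1: [0, 1, -9/2]
R3 ← R3 − (2)·R1: [0, 10, -5]
R4 ← R4 + (5/4)·R1: [0, -19/2, 21/4]
R5 ← R5 − (1/2)·R1: [0, 13, -17/2]
R3 ← R3 − (10)·R2: [0, 0, 40]
R4 ← R4 + (19/2)·R2: [0, 0, -75/2]
R5 ← R5 − (13)·R2: [0, 0, 50]
R4 ← R4 + (15/16)·R3: [0, 0, 0]
R5 ← R5 − (5/4)·R3: [0, 0, 0]
Echelon form has 3 nonzero rows, so rank(M) = 3.
Each nonzero row contributes one pivot column: 3 pivot columns.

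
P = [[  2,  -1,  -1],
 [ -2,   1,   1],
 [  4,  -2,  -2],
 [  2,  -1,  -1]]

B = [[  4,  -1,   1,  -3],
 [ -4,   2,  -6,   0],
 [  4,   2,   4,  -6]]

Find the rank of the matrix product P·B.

1

First compute PB:
[[  8,  -6,   4,   0],
 [ -8,   6,  -4,   0],
 [ 16, -12,   8,   0],
 [  8,  -6,   4,   0]]
Now row reduce the product.
R2 ← R2 + R1: [0, 0, 0, 0]
R3 ← R3 − (2)·R1: [0, 0, 0, 0]
R4 ← R4 − R1: [0, 0, 0, 0]
1 nonzero row, so rank(PB) = 1.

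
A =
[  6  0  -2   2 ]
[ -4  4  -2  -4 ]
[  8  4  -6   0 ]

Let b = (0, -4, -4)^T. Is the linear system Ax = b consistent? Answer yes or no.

yes

Row reduce the augmented matrix [A | b].
R2 ← R2 + (2/3)·R1: [0, 4, -10/3, -8/3, -4]
R3 ← R3 − (4/3)·R1: [0, 4, -10/3, -8/3, -4]
R3 ← R3 − R2: [0, 0, 0, 0, 0]
The echelon form has 2 nonzero rows, and every pivot lies in the first 4 columns, so rank(A) = rank([A|b]) = 2.
The system is consistent.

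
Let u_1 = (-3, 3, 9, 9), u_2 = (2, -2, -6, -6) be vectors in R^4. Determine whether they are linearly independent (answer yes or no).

Form the matrix with these vectors as rows and row reduce.
R2 ← R2 + (2/3)·R1: [0, 0, 0, 0]
1 nonzero row, so the 2 vectors span a space of dimension 1.
Since 1 < 2, the vectors are linearly dependent.

no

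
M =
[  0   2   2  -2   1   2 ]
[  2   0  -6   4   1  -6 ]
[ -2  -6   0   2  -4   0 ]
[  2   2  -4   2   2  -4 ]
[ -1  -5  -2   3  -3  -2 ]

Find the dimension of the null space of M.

Row reduce to echelon form.
Swap R1 ↔ R2
R3 ← R3 + R1: [0, -6, -6, 6, -3, -6]
R4 ← R4 − R1: [0, 2, 2, -2, 1, 2]
R5 ← R5 + (1/2)·R1: [0, -5, -5, 5, -5/2, -5]
R3 ← R3 + (3)·R2: [0, 0, 0, 0, 0, 0]
R4 ← R4 − R2: [0, 0, 0, 0, 0, 0]
R5 ← R5 + (5/2)·R2: [0, 0, 0, 0, 0, 0]
2 nonzero rows, so rank(M) = 2.
M has 6 columns; by rank–nullity, nullity = 6 − 2 = 4.

4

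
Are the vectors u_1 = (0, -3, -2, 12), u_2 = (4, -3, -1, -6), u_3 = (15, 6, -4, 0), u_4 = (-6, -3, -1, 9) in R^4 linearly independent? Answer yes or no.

Form the matrix with these vectors as rows and row reduce.
Swap R1 ↔ R2
R3 ← R3 − (15/4)·R1: [0, 69/4, -1/4, 45/2]
R4 ← R4 + (3/2)·R1: [0, -15/2, -5/2, 0]
R3 ← R3 + (23/4)·R2: [0, 0, -47/4, 183/2]
R4 ← R4 − (5/2)·R2: [0, 0, 5/2, -30]
R4 ← R4 + (10/47)·R3: [0, 0, 0, -495/47]
4 nonzero rows, so the 4 vectors span a space of dimension 4.
Since 4 = 4, the vectors are linearly independent.

yes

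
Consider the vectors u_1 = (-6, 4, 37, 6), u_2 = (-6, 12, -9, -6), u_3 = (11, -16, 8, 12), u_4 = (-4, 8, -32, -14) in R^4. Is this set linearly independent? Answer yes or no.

no

Form the matrix with these vectors as rows and row reduce.
R2 ← R2 − R1: [0, 8, -46, -12]
R3 ← R3 + (11/6)·R1: [0, -26/3, 455/6, 23]
R4 ← R4 − (2/3)·R1: [0, 16/3, -170/3, -18]
R3 ← R3 + (13/12)·R2: [0, 0, 26, 10]
R4 ← R4 − (2/3)·R2: [0, 0, -26, -10]
R4 ← R4 + R3: [0, 0, 0, 0]
3 nonzero rows, so the 4 vectors span a space of dimension 3.
Since 3 < 4, the vectors are linearly dependent.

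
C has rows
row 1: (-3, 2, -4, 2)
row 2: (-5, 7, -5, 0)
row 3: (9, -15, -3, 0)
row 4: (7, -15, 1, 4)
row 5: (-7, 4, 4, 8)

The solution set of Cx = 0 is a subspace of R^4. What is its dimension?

Row reduce to echelon form.
R2 ← R2 − (5/3)·R1: [0, 11/3, 5/3, -10/3]
R3 ← R3 + (3)·R1: [0, -9, -15, 6]
R4 ← R4 + (7/3)·R1: [0, -31/3, -25/3, 26/3]
R5 ← R5 − (7/3)·R1: [0, -2/3, 40/3, 10/3]
R3 ← R3 + (27/11)·R2: [0, 0, -120/11, -24/11]
R4 ← R4 + (31/11)·R2: [0, 0, -40/11, -8/11]
R5 ← R5 + (2/11)·R2: [0, 0, 150/11, 30/11]
R4 ← R4 − (1/3)·R3: [0, 0, 0, 0]
R5 ← R5 + (5/4)·R3: [0, 0, 0, 0]
3 nonzero rows, so rank(C) = 3.
C has 4 columns; by rank–nullity, nullity = 4 − 3 = 1.

1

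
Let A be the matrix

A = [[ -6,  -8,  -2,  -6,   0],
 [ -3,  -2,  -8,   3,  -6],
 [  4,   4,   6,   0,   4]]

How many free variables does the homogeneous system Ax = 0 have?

3

Row reduce to echelon form.
R2 ← R2 − (1/2)·R1: [0, 2, -7, 6, -6]
R3 ← R3 + (2/3)·R1: [0, -4/3, 14/3, -4, 4]
R3 ← R3 + (2/3)·R2: [0, 0, 0, 0, 0]
2 nonzero rows, so rank(A) = 2.
A has 5 columns; by rank–nullity, nullity = 5 − 2 = 3.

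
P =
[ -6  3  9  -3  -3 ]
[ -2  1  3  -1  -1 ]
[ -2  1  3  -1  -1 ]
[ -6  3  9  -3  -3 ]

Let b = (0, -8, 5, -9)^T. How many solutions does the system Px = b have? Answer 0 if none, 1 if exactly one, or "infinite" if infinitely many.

Row reduce the augmented matrix [P | b].
R2 ← R2 − (1/3)·R1: [0, 0, 0, 0, 0, -8]
R3 ← R3 − (1/3)·R1: [0, 0, 0, 0, 0, 5]
R4 ← R4 − R1: [0, 0, 0, 0, 0, -9]
R3 ← R3 + (5/8)·R2: [0, 0, 0, 0, 0, 0]
R4 ← R4 − (9/8)·R2: [0, 0, 0, 0, 0, 0]
The echelon form has 2 nonzero rows; the last pivot sits in the augmented column, so rank(P) = 1 but rank([P|b]) = 2.
Since the ranks differ, the system is inconsistent.
It has no solutions.

0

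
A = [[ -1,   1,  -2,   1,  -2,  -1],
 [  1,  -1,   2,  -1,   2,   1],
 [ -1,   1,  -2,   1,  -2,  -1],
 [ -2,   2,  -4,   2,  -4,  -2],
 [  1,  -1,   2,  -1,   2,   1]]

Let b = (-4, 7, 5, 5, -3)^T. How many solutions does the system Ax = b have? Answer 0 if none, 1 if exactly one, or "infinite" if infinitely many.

Row reduce the augmented matrix [A | b].
R2 ← R2 + R1: [0, 0, 0, 0, 0, 0, 3]
R3 ← R3 − R1: [0, 0, 0, 0, 0, 0, 9]
R4 ← R4 − (2)·R1: [0, 0, 0, 0, 0, 0, 13]
R5 ← R5 + R1: [0, 0, 0, 0, 0, 0, -7]
R3 ← R3 − (3)·R2: [0, 0, 0, 0, 0, 0, 0]
R4 ← R4 − (13/3)·R2: [0, 0, 0, 0, 0, 0, 0]
R5 ← R5 + (7/3)·R2: [0, 0, 0, 0, 0, 0, 0]
The echelon form has 2 nonzero rows; the last pivot sits in the augmented column, so rank(A) = 1 but rank([A|b]) = 2.
Since the ranks differ, the system is inconsistent.
It has no solutions.

0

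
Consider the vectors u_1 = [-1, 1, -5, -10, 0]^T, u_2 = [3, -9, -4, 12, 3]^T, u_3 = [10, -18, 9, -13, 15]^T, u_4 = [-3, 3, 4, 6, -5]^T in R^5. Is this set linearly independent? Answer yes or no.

yes

Form the matrix with these vectors as rows and row reduce.
R2 ← R2 + (3)·R1: [0, -6, -19, -18, 3]
R3 ← R3 + (10)·R1: [0, -8, -41, -113, 15]
R4 ← R4 − (3)·R1: [0, 0, 19, 36, -5]
R3 ← R3 − (4/3)·R2: [0, 0, -47/3, -89, 11]
R4 ← R4 + (57/47)·R3: [0, 0, 0, -3381/47, 392/47]
4 nonzero rows, so the 4 vectors span a space of dimension 4.
Since 4 = 4, the vectors are linearly independent.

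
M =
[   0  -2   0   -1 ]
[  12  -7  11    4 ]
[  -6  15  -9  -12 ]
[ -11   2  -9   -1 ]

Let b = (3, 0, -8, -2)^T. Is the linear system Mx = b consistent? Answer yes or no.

Row reduce the augmented matrix [M | b].
Swap R1 ↔ R2
R3 ← R3 + (1/2)·R1: [0, 23/2, -7/2, -10, -8]
R4 ← R4 + (11/12)·R1: [0, -53/12, 13/12, 8/3, -2]
R3 ← R3 + (23/4)·R2: [0, 0, -7/2, -63/4, 37/4]
R4 ← R4 − (53/24)·R2: [0, 0, 13/12, 39/8, -69/8]
R4 ← R4 + (13/42)·R3: [0, 0, 0, 0, -121/21]
The echelon form has 4 nonzero rows; the last pivot sits in the augmented column, so rank(M) = 3 but rank([M|b]) = 4.
Since the ranks differ, the system is inconsistent.

no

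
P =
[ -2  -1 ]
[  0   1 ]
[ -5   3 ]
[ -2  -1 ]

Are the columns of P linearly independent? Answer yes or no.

yes

Row reduce P to echelon form.
R3 ← R3 − (5/2)·R1: [0, 11/2]
R4 ← R4 − R1: [0, 0]
R3 ← R3 − (11/2)·R2: [0, 0]
2 pivots among 2 columns.
Every column is a pivot column, so the columns are linearly independent.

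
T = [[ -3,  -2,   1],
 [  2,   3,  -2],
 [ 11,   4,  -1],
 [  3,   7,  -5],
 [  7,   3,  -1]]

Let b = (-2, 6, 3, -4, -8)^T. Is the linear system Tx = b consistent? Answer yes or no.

no

Row reduce the augmented matrix [T | b].
R2 ← R2 + (2/3)·R1: [0, 5/3, -4/3, 14/3]
R3 ← R3 + (11/3)·R1: [0, -10/3, 8/3, -13/3]
R4 ← R4 + R1: [0, 5, -4, -6]
R5 ← R5 + (7/3)·R1: [0, -5/3, 4/3, -38/3]
R3 ← R3 + (2)·R2: [0, 0, 0, 5]
R4 ← R4 − (3)·R2: [0, 0, 0, -20]
R5 ← R5 + R2: [0, 0, 0, -8]
R4 ← R4 + (4)·R3: [0, 0, 0, 0]
R5 ← R5 + (8/5)·R3: [0, 0, 0, 0]
The echelon form has 3 nonzero rows; the last pivot sits in the augmented column, so rank(T) = 2 but rank([T|b]) = 3.
Since the ranks differ, the system is inconsistent.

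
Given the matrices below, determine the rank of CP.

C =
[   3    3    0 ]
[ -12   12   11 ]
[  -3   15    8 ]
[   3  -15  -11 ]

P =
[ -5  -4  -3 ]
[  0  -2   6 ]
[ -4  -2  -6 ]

First compute CP:
[[-15, -18,   9],
 [ 16,   2,  42],
 [-17, -34,  51],
 [ 29,  40, -33]]
Now row reduce the product.
R2 ← R2 + (16/15)·R1: [0, -86/5, 258/5]
R3 ← R3 − (17/15)·R1: [0, -68/5, 204/5]
R4 ← R4 + (29/15)·R1: [0, 26/5, -78/5]
R3 ← R3 − (34/43)·R2: [0, 0, 0]
R4 ← R4 + (13/43)·R2: [0, 0, 0]
2 nonzero rows, so rank(CP) = 2.

2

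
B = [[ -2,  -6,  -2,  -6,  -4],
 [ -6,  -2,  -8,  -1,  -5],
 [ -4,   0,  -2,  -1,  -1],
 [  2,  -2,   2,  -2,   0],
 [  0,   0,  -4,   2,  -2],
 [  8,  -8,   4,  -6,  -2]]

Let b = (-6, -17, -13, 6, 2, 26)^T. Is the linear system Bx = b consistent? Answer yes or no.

yes

Row reduce the augmented matrix [B | b].
R2 ← R2 − (3)·R1: [0, 16, -2, 17, 7, 1]
R3 ← R3 − (2)·R1: [0, 12, 2, 11, 7, -1]
R4 ← R4 + R1: [0, -8, 0, -8, -4, 0]
R6 ← R6 + (4)·R1: [0, -32, -4, -30, -18, 2]
R3 ← R3 − (3/4)·R2: [0, 0, 7/2, -7/4, 7/4, -7/4]
R4 ← R4 + (1/2)·R2: [0, 0, -1, 1/2, -1/2, 1/2]
R6 ← R6 + (2)·R2: [0, 0, -8, 4, -4, 4]
R4 ← R4 + (2/7)·R3: [0, 0, 0, 0, 0, 0]
R5 ← R5 + (8/7)·R3: [0, 0, 0, 0, 0, 0]
R6 ← R6 + (16/7)·R3: [0, 0, 0, 0, 0, 0]
The echelon form has 3 nonzero rows, and every pivot lies in the first 5 columns, so rank(B) = rank([B|b]) = 3.
The system is consistent.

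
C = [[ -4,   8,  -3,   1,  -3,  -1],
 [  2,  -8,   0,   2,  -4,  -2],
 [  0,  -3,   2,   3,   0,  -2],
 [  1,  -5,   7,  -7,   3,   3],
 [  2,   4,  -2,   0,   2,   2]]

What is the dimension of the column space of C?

Row reduce to echelon form.
R2 ← R2 + (1/2)·R1: [0, -4, -3/2, 5/2, -11/2, -5/2]
R4 ← R4 + (1/4)·R1: [0, -3, 25/4, -27/4, 9/4, 11/4]
R5 ← R5 + (1/2)·R1: [0, 8, -7/2, 1/2, 1/2, 3/2]
R3 ← R3 − (3/4)·R2: [0, 0, 25/8, 9/8, 33/8, -1/8]
R4 ← R4 − (3/4)·R2: [0, 0, 59/8, -69/8, 51/8, 37/8]
R5 ← R5 + (2)·R2: [0, 0, -13/2, 11/2, -21/2, -7/2]
R4 ← R4 − (59/25)·R3: [0, 0, 0, -282/25, -84/25, 123/25]
R5 ← R5 + (52/25)·R3: [0, 0, 0, 196/25, -48/25, -94/25]
R5 ← R5 + (98/141)·R4: [0, 0, 0, 0, -200/47, -16/47]
Echelon form has 5 nonzero rows, so rank(C) = 5.
The column space has dimension equal to the rank: 5.

5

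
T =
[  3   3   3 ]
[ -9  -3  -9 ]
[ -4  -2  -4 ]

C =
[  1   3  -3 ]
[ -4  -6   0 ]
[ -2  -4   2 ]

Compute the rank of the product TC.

2

First compute TC:
[[-15, -21,  -3],
 [ 21,  27,   9],
 [ 12,  16,   4]]
Now row reduce the product.
R2 ← R2 + (7/5)·R1: [0, -12/5, 24/5]
R3 ← R3 + (4/5)·R1: [0, -4/5, 8/5]
R3 ← R3 − (1/3)·R2: [0, 0, 0]
2 nonzero rows, so rank(TC) = 2.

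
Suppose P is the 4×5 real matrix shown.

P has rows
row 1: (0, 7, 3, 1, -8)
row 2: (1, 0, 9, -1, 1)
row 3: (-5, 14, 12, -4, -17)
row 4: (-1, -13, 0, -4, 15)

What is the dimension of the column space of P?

Row reduce to echelon form.
Swap R1 ↔ R2
R3 ← R3 + (5)·R1: [0, 14, 57, -9, -12]
R4 ← R4 + R1: [0, -13, 9, -5, 16]
R3 ← R3 − (2)·R2: [0, 0, 51, -11, 4]
R4 ← R4 + (13/7)·R2: [0, 0, 102/7, -22/7, 8/7]
R4 ← R4 − (2/7)·R3: [0, 0, 0, 0, 0]
Echelon form has 3 nonzero rows, so rank(P) = 3.
The column space has dimension equal to the rank: 3.

3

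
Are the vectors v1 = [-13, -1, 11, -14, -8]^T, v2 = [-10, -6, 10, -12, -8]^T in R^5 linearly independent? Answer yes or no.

yes

Form the matrix with these vectors as rows and row reduce.
R2 ← R2 − (10/13)·R1: [0, -68/13, 20/13, -16/13, -24/13]
2 nonzero rows, so the 2 vectors span a space of dimension 2.
Since 2 = 2, the vectors are linearly independent.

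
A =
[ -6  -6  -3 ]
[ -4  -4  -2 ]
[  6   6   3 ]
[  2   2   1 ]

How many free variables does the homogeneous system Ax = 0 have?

Row reduce to echelon form.
R2 ← R2 − (2/3)·R1: [0, 0, 0]
R3 ← R3 + R1: [0, 0, 0]
R4 ← R4 + (1/3)·R1: [0, 0, 0]
1 nonzero row, so rank(A) = 1.
A has 3 columns; by rank–nullity, nullity = 3 − 1 = 2.

2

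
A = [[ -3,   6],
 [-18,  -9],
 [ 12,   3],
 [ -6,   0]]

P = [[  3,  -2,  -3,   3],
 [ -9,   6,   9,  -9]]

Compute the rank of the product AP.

1

First compute AP:
[[-63,  42,  63, -63],
 [ 27, -18, -27,  27],
 [  9,  -6,  -9,   9],
 [-18,  12,  18, -18]]
Now row reduce the product.
R2 ← R2 + (3/7)·R1: [0, 0, 0, 0]
R3 ← R3 + (1/7)·R1: [0, 0, 0, 0]
R4 ← R4 − (2/7)·R1: [0, 0, 0, 0]
1 nonzero row, so rank(AP) = 1.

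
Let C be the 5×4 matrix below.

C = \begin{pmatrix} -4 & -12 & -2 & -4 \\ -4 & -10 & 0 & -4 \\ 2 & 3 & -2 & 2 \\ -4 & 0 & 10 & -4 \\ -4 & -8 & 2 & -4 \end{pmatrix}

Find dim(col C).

Row reduce to echelon form.
R2 ← R2 − R1: [0, 2, 2, 0]
R3 ← R3 + (1/2)·R1: [0, -3, -3, 0]
R4 ← R4 − R1: [0, 12, 12, 0]
R5 ← R5 − R1: [0, 4, 4, 0]
R3 ← R3 + (3/2)·R2: [0, 0, 0, 0]
R4 ← R4 − (6)·R2: [0, 0, 0, 0]
R5 ← R5 − (2)·R2: [0, 0, 0, 0]
Echelon form has 2 nonzero rows, so rank(C) = 2.
The column space has dimension equal to the rank: 2.

2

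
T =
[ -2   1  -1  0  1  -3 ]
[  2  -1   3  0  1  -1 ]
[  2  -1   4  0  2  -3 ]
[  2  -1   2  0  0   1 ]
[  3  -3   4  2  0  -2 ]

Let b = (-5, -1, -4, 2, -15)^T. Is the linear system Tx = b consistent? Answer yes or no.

yes

Row reduce the augmented matrix [T | b].
R2 ← R2 + R1: [0, 0, 2, 0, 2, -4, -6]
R3 ← R3 + R1: [0, 0, 3, 0, 3, -6, -9]
R4 ← R4 + R1: [0, 0, 1, 0, 1, -2, -3]
R5 ← R5 + (3/2)·R1: [0, -3/2, 5/2, 2, 3/2, -13/2, -45/2]
Swap R2 ↔ R5
R4 ← R4 − (1/3)·R3: [0, 0, 0, 0, 0, 0, 0]
R5 ← R5 − (2/3)·R3: [0, 0, 0, 0, 0, 0, 0]
The echelon form has 3 nonzero rows, and every pivot lies in the first 6 columns, so rank(T) = rank([T|b]) = 3.
The system is consistent.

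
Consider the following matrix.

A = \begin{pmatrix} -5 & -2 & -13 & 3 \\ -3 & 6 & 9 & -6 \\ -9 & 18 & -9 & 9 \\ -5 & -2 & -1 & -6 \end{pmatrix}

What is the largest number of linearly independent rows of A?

Row reduce to echelon form.
R2 ← R2 − (3/5)·R1: [0, 36/5, 84/5, -39/5]
R3 ← R3 − (9/5)·R1: [0, 108/5, 72/5, 18/5]
R4 ← R4 − R1: [0, 0, 12, -9]
R3 ← R3 − (3)·R2: [0, 0, -36, 27]
R4 ← R4 + (1/3)·R3: [0, 0, 0, 0]
Echelon form has 3 nonzero rows, so rank(A) = 3.
The rank gives the maximum number of linearly independent rows: 3.

3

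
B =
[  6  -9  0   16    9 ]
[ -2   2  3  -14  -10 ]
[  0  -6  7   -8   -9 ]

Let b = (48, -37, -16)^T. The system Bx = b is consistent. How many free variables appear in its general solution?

Row reduce the augmented matrix [B | b].
R2 ← R2 + (1/3)·R1: [0, -1, 3, -26/3, -7, -21]
R3 ← R3 − (6)·R2: [0, 0, -11, 44, 33, 110]
The echelon form has 3 nonzero rows, and every pivot lies in the first 5 columns, so rank(B) = rank([B|b]) = 3.
The system is consistent.
Free variables = (unknowns) − (rank) = 5 − 3 = 2.

2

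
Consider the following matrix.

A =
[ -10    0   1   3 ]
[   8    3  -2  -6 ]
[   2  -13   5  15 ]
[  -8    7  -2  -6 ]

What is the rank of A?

2

Row reduce to echelon form.
R2 ← R2 + (4/5)·R1: [0, 3, -6/5, -18/5]
R3 ← R3 + (1/5)·R1: [0, -13, 26/5, 78/5]
R4 ← R4 − (4/5)·R1: [0, 7, -14/5, -42/5]
R3 ← R3 + (13/3)·R2: [0, 0, 0, 0]
R4 ← R4 − (7/3)·R2: [0, 0, 0, 0]
Echelon form has 2 nonzero rows, so rank(A) = 2.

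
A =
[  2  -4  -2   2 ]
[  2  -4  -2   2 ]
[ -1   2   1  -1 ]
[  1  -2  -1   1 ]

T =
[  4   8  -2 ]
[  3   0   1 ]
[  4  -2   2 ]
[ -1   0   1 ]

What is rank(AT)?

1

First compute AT:
[[-14,  20, -10],
 [-14,  20, -10],
 [  7, -10,   5],
 [ -7,  10,  -5]]
Now row reduce the product.
R2 ← R2 − R1: [0, 0, 0]
R3 ← R3 + (1/2)·R1: [0, 0, 0]
R4 ← R4 − (1/2)·R1: [0, 0, 0]
1 nonzero row, so rank(AT) = 1.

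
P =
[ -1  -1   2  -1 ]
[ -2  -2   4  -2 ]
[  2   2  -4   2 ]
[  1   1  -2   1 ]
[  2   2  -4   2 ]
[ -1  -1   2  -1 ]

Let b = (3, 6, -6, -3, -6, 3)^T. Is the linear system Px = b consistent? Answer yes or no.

yes

Row reduce the augmented matrix [P | b].
R2 ← R2 − (2)·R1: [0, 0, 0, 0, 0]
R3 ← R3 + (2)·R1: [0, 0, 0, 0, 0]
R4 ← R4 + R1: [0, 0, 0, 0, 0]
R5 ← R5 + (2)·R1: [0, 0, 0, 0, 0]
R6 ← R6 − R1: [0, 0, 0, 0, 0]
The echelon form has 1 nonzero rows, and every pivot lies in the first 4 columns, so rank(P) = rank([P|b]) = 1.
The system is consistent.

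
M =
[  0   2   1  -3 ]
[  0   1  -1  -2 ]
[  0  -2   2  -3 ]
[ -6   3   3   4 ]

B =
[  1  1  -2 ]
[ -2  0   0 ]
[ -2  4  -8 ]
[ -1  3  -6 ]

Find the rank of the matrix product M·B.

2

First compute MB:
[[ -3,  -5,  10],
 [  2, -10,  20],
 [  3,  -1,   2],
 [-22,  18, -36]]
Now row reduce the product.
R2 ← R2 + (2/3)·R1: [0, -40/3, 80/3]
R3 ← R3 + R1: [0, -6, 12]
R4 ← R4 − (22/3)·R1: [0, 164/3, -328/3]
R3 ← R3 − (9/20)·R2: [0, 0, 0]
R4 ← R4 + (41/10)·R2: [0, 0, 0]
2 nonzero rows, so rank(MB) = 2.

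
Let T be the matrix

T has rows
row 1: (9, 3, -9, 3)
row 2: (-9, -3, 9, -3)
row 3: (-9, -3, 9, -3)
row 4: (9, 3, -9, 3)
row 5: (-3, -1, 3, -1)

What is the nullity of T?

3

Row reduce to echelon form.
R2 ← R2 + R1: [0, 0, 0, 0]
R3 ← R3 + R1: [0, 0, 0, 0]
R4 ← R4 − R1: [0, 0, 0, 0]
R5 ← R5 + (1/3)·R1: [0, 0, 0, 0]
1 nonzero row, so rank(T) = 1.
T has 4 columns; by rank–nullity, nullity = 4 − 1 = 3.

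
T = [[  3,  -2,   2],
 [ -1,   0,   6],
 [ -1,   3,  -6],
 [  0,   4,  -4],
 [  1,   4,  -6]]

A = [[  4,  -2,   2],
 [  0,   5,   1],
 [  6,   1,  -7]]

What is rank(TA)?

First compute TA:
[[ 24, -14, -10],
 [ 32,   8, -44],
 [-40,  11,  43],
 [-24,  16,  32],
 [-32,  12,  48]]
Now row reduce the product.
R2 ← R2 − (4/3)·R1: [0, 80/3, -92/3]
R3 ← R3 + (5/3)·R1: [0, -37/3, 79/3]
R4 ← R4 + R1: [0, 2, 22]
R5 ← R5 + (4/3)·R1: [0, -20/3, 104/3]
R3 ← R3 + (37/80)·R2: [0, 0, 243/20]
R4 ← R4 − (3/40)·R2: [0, 0, 243/10]
R5 ← R5 + (1/4)·R2: [0, 0, 27]
R4 ← R4 − (2)·R3: [0, 0, 0]
R5 ← R5 − (20/9)·R3: [0, 0, 0]
3 nonzero rows, so rank(TA) = 3.

3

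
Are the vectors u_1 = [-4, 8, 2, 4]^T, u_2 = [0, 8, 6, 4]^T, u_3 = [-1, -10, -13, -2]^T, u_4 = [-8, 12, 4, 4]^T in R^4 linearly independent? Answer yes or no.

Form the matrix with these vectors as rows and row reduce.
R3 ← R3 − (1/4)·R1: [0, -12, -27/2, -3]
R4 ← R4 − (2)·R1: [0, -4, 0, -4]
R3 ← R3 + (3/2)·R2: [0, 0, -9/2, 3]
R4 ← R4 + (1/2)·R2: [0, 0, 3, -2]
R4 ← R4 + (2/3)·R3: [0, 0, 0, 0]
3 nonzero rows, so the 4 vectors span a space of dimension 3.
Since 3 < 4, the vectors are linearly dependent.

no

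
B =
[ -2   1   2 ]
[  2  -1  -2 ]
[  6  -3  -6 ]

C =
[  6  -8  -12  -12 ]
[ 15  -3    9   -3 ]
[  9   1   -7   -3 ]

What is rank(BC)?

1

First compute BC:
[[ 21,  15,  19,  15],
 [-21, -15, -19, -15],
 [-63, -45, -57, -45]]
Now row reduce the product.
R2 ← R2 + R1: [0, 0, 0, 0]
R3 ← R3 + (3)·R1: [0, 0, 0, 0]
1 nonzero row, so rank(BC) = 1.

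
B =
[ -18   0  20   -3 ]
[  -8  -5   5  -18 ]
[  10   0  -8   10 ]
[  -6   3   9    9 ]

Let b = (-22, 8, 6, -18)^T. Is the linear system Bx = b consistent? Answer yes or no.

yes

Row reduce the augmented matrix [B | b].
R2 ← R2 − (4/9)·R1: [0, -5, -35/9, -50/3, 160/9]
R3 ← R3 + (5/9)·R1: [0, 0, 28/9, 25/3, -56/9]
R4 ← R4 − (1/3)·R1: [0, 3, 7/3, 10, -32/3]
R4 ← R4 + (3/5)·R2: [0, 0, 0, 0, 0]
The echelon form has 3 nonzero rows, and every pivot lies in the first 4 columns, so rank(B) = rank([B|b]) = 3.
The system is consistent.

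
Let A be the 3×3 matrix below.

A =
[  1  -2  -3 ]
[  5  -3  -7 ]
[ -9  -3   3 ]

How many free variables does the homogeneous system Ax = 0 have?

Row reduce to echelon form.
R2 ← R2 − (5)·R1: [0, 7, 8]
R3 ← R3 + (9)·R1: [0, -21, -24]
R3 ← R3 + (3)·R2: [0, 0, 0]
2 nonzero rows, so rank(A) = 2.
A has 3 columns; by rank–nullity, nullity = 3 − 2 = 1.

1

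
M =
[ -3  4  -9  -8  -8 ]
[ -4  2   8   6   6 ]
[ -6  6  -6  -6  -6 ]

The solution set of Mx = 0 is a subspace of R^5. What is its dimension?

Row reduce to echelon form.
R2 ← R2 − (4/3)·R1: [0, -10/3, 20, 50/3, 50/3]
R3 ← R3 − (2)·R1: [0, -2, 12, 10, 10]
R3 ← R3 − (3/5)·R2: [0, 0, 0, 0, 0]
2 nonzero rows, so rank(M) = 2.
M has 5 columns; by rank–nullity, nullity = 5 − 2 = 3.

3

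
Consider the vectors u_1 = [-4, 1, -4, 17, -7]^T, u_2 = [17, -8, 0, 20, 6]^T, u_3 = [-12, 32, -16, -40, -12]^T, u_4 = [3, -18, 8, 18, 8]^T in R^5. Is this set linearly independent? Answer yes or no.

yes

Form the matrix with these vectors as rows and row reduce.
R2 ← R2 + (17/4)·R1: [0, -15/4, -17, 369/4, -95/4]
R3 ← R3 − (3)·R1: [0, 29, -4, -91, 9]
R4 ← R4 + (3/4)·R1: [0, -69/4, 5, 123/4, 11/4]
R3 ← R3 + (116/15)·R2: [0, 0, -2032/15, 3112/5, -524/3]
R4 ← R4 − (23/5)·R2: [0, 0, 416/5, -1968/5, 112]
R4 ← R4 + (78/127)·R3: [0, 0, 0, -1440/127, 600/127]
4 nonzero rows, so the 4 vectors span a space of dimension 4.
Since 4 = 4, the vectors are linearly independent.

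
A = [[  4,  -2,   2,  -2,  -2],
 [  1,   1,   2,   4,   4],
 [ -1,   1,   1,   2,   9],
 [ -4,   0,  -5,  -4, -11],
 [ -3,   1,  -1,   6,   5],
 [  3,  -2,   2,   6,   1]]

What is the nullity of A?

1

Row reduce to echelon form.
R2 ← R2 − (1/4)·R1: [0, 3/2, 3/2, 9/2, 9/2]
R3 ← R3 + (1/4)·R1: [0, 1/2, 3/2, 3/2, 17/2]
R4 ← R4 + R1: [0, -2, -3, -6, -13]
R5 ← R5 + (3/4)·R1: [0, -1/2, 1/2, 9/2, 7/2]
R6 ← R6 − (3/4)·R1: [0, -1/2, 1/2, 15/2, 5/2]
R3 ← R3 − (1/3)·R2: [0, 0, 1, 0, 7]
R4 ← R4 + (4/3)·R2: [0, 0, -1, 0, -7]
R5 ← R5 + (1/3)·R2: [0, 0, 1, 6, 5]
R6 ← R6 + (1/3)·R2: [0, 0, 1, 9, 4]
R4 ← R4 + R3: [0, 0, 0, 0, 0]
R5 ← R5 − R3: [0, 0, 0, 6, -2]
R6 ← R6 − R3: [0, 0, 0, 9, -3]
Swap R4 ↔ R5
R6 ← R6 − (3/2)·R4: [0, 0, 0, 0, 0]
4 nonzero rows, so rank(A) = 4.
A has 5 columns; by rank–nullity, nullity = 5 − 4 = 1.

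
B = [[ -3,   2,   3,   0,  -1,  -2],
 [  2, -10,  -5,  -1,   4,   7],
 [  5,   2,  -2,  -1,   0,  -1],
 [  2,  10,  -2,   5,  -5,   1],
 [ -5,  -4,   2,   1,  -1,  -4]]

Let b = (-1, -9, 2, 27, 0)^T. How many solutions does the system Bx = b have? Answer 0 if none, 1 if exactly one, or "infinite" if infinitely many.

Row reduce the augmented matrix [B | b].
R2 ← R2 + (2/3)·R1: [0, -26/3, -3, -1, 10/3, 17/3, -29/3]
R3 ← R3 + (5/3)·R1: [0, 16/3, 3, -1, -5/3, -13/3, 1/3]
R4 ← R4 + (2/3)·R1: [0, 34/3, 0, 5, -17/3, -1/3, 79/3]
R5 ← R5 − (5/3)·R1: [0, -22/3, -3, 1, 2/3, -2/3, 5/3]
R3 ← R3 + (8/13)·R2: [0, 0, 15/13, -21/13, 5/13, -11/13, -73/13]
R4 ← R4 + (17/13)·R2: [0, 0, -51/13, 48/13, -17/13, 92/13, 178/13]
R5 ← R5 − (11/13)·R2: [0, 0, -6/13, 24/13, -28/13, -71/13, 128/13]
R4 ← R4 + (17/5)·R3: [0, 0, 0, -9/5, 0, 21/5, -27/5]
R5 ← R5 + (2/5)·R3: [0, 0, 0, 6/5, -2, -29/5, 38/5]
R5 ← R5 + (2/3)·R4: [0, 0, 0, 0, -2, -3, 4]
The echelon form has 5 nonzero rows, and every pivot lies in the first 6 columns, so rank(B) = rank([B|b]) = 5.
The system is consistent.
rank = 5 < 6 unknowns, so there are infinitely many solutions.

infinite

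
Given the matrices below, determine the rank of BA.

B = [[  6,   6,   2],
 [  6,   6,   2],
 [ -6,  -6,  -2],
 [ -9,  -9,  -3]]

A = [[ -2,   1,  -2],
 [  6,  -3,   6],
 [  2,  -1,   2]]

First compute BA:
[[ 28, -14,  28],
 [ 28, -14,  28],
 [-28,  14, -28],
 [-42,  21, -42]]
Now row reduce the product.
R2 ← R2 − R1: [0, 0, 0]
R3 ← R3 + R1: [0, 0, 0]
R4 ← R4 + (3/2)·R1: [0, 0, 0]
1 nonzero row, so rank(BA) = 1.

1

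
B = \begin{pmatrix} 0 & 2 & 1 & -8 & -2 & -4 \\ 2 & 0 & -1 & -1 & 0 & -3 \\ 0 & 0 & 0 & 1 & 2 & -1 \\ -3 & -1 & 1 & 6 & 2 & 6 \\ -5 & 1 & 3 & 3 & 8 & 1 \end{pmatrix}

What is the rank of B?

Row reduce to echelon form.
Swap R1 ↔ R2
R4 ← R4 + (3/2)·R1: [0, -1, -1/2, 9/2, 2, 3/2]
R5 ← R5 + (5/2)·R1: [0, 1, 1/2, 1/2, 8, -13/2]
R4 ← R4 + (1/2)·R2: [0, 0, 0, 1/2, 1, -1/2]
R5 ← R5 − (1/2)·R2: [0, 0, 0, 9/2, 9, -9/2]
R4 ← R4 − (1/2)·R3: [0, 0, 0, 0, 0, 0]
R5 ← R5 − (9/2)·R3: [0, 0, 0, 0, 0, 0]
Echelon form has 3 nonzero rows, so rank(B) = 3.

3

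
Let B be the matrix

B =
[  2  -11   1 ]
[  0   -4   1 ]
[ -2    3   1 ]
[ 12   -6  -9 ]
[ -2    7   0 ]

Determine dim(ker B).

1

Row reduce to echelon form.
R3 ← R3 + R1: [0, -8, 2]
R4 ← R4 − (6)·R1: [0, 60, -15]
R5 ← R5 + R1: [0, -4, 1]
R3 ← R3 − (2)·R2: [0, 0, 0]
R4 ← R4 + (15)·R2: [0, 0, 0]
R5 ← R5 − R2: [0, 0, 0]
2 nonzero rows, so rank(B) = 2.
B has 3 columns; by rank–nullity, nullity = 3 − 2 = 1.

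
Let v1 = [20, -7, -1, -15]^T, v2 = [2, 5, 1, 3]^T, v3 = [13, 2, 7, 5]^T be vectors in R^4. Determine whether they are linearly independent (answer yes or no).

Form the matrix with these vectors as rows and row reduce.
R2 ← R2 − (1/10)·R1: [0, 57/10, 11/10, 9/2]
R3 ← R3 − (13/20)·R1: [0, 131/20, 153/20, 59/4]
R3 ← R3 − (131/114)·R2: [0, 0, 364/57, 182/19]
3 nonzero rows, so the 3 vectors span a space of dimension 3.
Since 3 = 3, the vectors are linearly independent.

yes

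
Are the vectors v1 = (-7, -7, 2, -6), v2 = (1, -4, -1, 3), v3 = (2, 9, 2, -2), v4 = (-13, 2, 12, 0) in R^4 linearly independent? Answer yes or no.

Form the matrix with these vectors as rows and row reduce.
R2 ← R2 + (1/7)·R1: [0, -5, -5/7, 15/7]
R3 ← R3 + (2/7)·R1: [0, 7, 18/7, -26/7]
R4 ← R4 − (13/7)·R1: [0, 15, 58/7, 78/7]
R3 ← R3 + (7/5)·R2: [0, 0, 11/7, -5/7]
R4 ← R4 + (3)·R2: [0, 0, 43/7, 123/7]
R4 ← R4 − (43/11)·R3: [0, 0, 0, 224/11]
4 nonzero rows, so the 4 vectors span a space of dimension 4.
Since 4 = 4, the vectors are linearly independent.

yes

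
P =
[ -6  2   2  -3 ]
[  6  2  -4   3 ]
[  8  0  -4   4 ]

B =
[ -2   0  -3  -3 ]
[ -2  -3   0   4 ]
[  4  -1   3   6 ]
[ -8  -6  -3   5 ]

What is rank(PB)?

2

First compute PB:
[[ 40,  10,  33,  23],
 [-56, -20, -39, -19],
 [-64, -20, -48, -28]]
Now row reduce the product.
R2 ← R2 + (7/5)·R1: [0, -6, 36/5, 66/5]
R3 ← R3 + (8/5)·R1: [0, -4, 24/5, 44/5]
R3 ← R3 − (2/3)·R2: [0, 0, 0, 0]
2 nonzero rows, so rank(PB) = 2.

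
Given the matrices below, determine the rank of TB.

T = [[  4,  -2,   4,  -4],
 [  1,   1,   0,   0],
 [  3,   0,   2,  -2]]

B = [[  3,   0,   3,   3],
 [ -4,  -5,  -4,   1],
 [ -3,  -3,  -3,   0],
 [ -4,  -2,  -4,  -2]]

First compute TB:
[[ 24,   6,  24,  18],
 [ -1,  -5,  -1,   4],
 [ 11,  -2,  11,  13]]
Now row reduce the product.
R2 ← R2 + (1/24)·R1: [0, -19/4, 0, 19/4]
R3 ← R3 − (11/24)·R1: [0, -19/4, 0, 19/4]
R3 ← R3 − R2: [0, 0, 0, 0]
2 nonzero rows, so rank(TB) = 2.

2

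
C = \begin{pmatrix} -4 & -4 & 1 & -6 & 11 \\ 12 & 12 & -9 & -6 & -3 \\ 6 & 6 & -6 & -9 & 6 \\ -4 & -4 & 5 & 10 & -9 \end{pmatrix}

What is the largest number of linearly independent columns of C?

2

Row reduce to echelon form.
R2 ← R2 + (3)·R1: [0, 0, -6, -24, 30]
R3 ← R3 + (3/2)·R1: [0, 0, -9/2, -18, 45/2]
R4 ← R4 − R1: [0, 0, 4, 16, -20]
R3 ← R3 − (3/4)·R2: [0, 0, 0, 0, 0]
R4 ← R4 + (2/3)·R2: [0, 0, 0, 0, 0]
Echelon form has 2 nonzero rows, so rank(C) = 2.
The rank gives the maximum number of linearly independent columns: 2.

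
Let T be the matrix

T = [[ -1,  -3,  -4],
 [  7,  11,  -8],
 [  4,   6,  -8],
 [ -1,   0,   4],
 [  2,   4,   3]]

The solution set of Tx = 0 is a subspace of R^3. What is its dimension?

Row reduce to echelon form.
R2 ← R2 + (7)·R1: [0, -10, -36]
R3 ← R3 + (4)·R1: [0, -6, -24]
R4 ← R4 − R1: [0, 3, 8]
R5 ← R5 + (2)·R1: [0, -2, -5]
R3 ← R3 − (3/5)·R2: [0, 0, -12/5]
R4 ← R4 + (3/10)·R2: [0, 0, -14/5]
R5 ← R5 − (1/5)·R2: [0, 0, 11/5]
R4 ← R4 − (7/6)·R3: [0, 0, 0]
R5 ← R5 + (11/12)·R3: [0, 0, 0]
3 nonzero rows, so rank(T) = 3.
T has 3 columns; by rank–nullity, nullity = 3 − 3 = 0.

0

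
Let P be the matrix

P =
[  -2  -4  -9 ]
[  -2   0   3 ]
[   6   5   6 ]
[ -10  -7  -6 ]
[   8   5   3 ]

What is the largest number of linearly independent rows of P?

2

Row reduce to echelon form.
R2 ← R2 − R1: [0, 4, 12]
R3 ← R3 + (3)·R1: [0, -7, -21]
R4 ← R4 − (5)·R1: [0, 13, 39]
R5 ← R5 + (4)·R1: [0, -11, -33]
R3 ← R3 + (7/4)·R2: [0, 0, 0]
R4 ← R4 − (13/4)·R2: [0, 0, 0]
R5 ← R5 + (11/4)·R2: [0, 0, 0]
Echelon form has 2 nonzero rows, so rank(P) = 2.
The rank gives the maximum number of linearly independent rows: 2.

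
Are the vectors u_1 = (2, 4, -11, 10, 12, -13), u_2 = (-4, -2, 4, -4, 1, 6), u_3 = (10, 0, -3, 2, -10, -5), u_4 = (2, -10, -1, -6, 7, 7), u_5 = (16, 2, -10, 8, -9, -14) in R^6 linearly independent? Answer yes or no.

no

Form the matrix with these vectors as rows and row reduce.
R2 ← R2 + (2)·R1: [0, 6, -18, 16, 25, -20]
R3 ← R3 − (5)·R1: [0, -20, 52, -48, -70, 60]
R4 ← R4 − R1: [0, -14, 10, -16, -5, 20]
R5 ← R5 − (8)·R1: [0, -30, 78, -72, -105, 90]
R3 ← R3 + (10/3)·R2: [0, 0, -8, 16/3, 40/3, -20/3]
R4 ← R4 + (7/3)·R2: [0, 0, -32, 64/3, 160/3, -80/3]
R5 ← R5 + (5)·R2: [0, 0, -12, 8, 20, -10]
R4 ← R4 − (4)·R3: [0, 0, 0, 0, 0, 0]
R5 ← R5 − (3/2)·R3: [0, 0, 0, 0, 0, 0]
3 nonzero rows, so the 5 vectors span a space of dimension 3.
Since 3 < 5, the vectors are linearly dependent.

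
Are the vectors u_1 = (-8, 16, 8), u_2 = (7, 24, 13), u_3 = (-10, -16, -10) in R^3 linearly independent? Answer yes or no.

Form the matrix with these vectors as rows and row reduce.
R2 ← R2 + (7/8)·R1: [0, 38, 20]
R3 ← R3 − (5/4)·R1: [0, -36, -20]
R3 ← R3 + (18/19)·R2: [0, 0, -20/19]
3 nonzero rows, so the 3 vectors span a space of dimension 3.
Since 3 = 3, the vectors are linearly independent.

yes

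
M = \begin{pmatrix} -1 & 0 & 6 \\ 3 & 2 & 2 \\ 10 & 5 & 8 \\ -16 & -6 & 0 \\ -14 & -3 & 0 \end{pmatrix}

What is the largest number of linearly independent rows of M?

Row reduce to echelon form.
R2 ← R2 + (3)·R1: [0, 2, 20]
R3 ← R3 + (10)·R1: [0, 5, 68]
R4 ← R4 − (16)·R1: [0, -6, -96]
R5 ← R5 − (14)·R1: [0, -3, -84]
R3 ← R3 − (5/2)·R2: [0, 0, 18]
R4 ← R4 + (3)·R2: [0, 0, -36]
R5 ← R5 + (3/2)·R2: [0, 0, -54]
R4 ← R4 + (2)·R3: [0, 0, 0]
R5 ← R5 + (3)·R3: [0, 0, 0]
Echelon form has 3 nonzero rows, so rank(M) = 3.
The rank gives the maximum number of linearly independent rows: 3.

3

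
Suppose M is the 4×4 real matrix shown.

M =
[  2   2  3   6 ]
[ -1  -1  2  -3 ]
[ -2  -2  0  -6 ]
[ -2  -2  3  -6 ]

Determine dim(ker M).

Row reduce to echelon form.
R2 ← R2 + (1/2)·R1: [0, 0, 7/2, 0]
R3 ← R3 + R1: [0, 0, 3, 0]
R4 ← R4 + R1: [0, 0, 6, 0]
R3 ← R3 − (6/7)·R2: [0, 0, 0, 0]
R4 ← R4 − (12/7)·R2: [0, 0, 0, 0]
2 nonzero rows, so rank(M) = 2.
M has 4 columns; by rank–nullity, nullity = 4 − 2 = 2.

2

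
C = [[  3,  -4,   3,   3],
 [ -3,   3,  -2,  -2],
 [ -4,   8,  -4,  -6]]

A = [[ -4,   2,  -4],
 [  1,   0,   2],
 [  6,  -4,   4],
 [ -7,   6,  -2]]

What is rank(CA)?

2

First compute CA:
[[-19,  12, -14],
 [ 17, -10,  14],
 [ 42, -28,  28]]
Now row reduce the product.
R2 ← R2 + (17/19)·R1: [0, 14/19, 28/19]
R3 ← R3 + (42/19)·R1: [0, -28/19, -56/19]
R3 ← R3 + (2)·R2: [0, 0, 0]
2 nonzero rows, so rank(CA) = 2.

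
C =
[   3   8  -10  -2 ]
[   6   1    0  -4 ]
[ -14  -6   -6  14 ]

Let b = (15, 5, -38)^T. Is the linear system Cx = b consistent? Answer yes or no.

Row reduce the augmented matrix [C | b].
R2 ← R2 − (2)·R1: [0, -15, 20, 0, -25]
R3 ← R3 + (14/3)·R1: [0, 94/3, -158/3, 14/3, 32]
R3 ← R3 + (94/45)·R2: [0, 0, -98/9, 14/3, -182/9]
The echelon form has 3 nonzero rows, and every pivot lies in the first 4 columns, so rank(C) = rank([C|b]) = 3.
The system is consistent.

yes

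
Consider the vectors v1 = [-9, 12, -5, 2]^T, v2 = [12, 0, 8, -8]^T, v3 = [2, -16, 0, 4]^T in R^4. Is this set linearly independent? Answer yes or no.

no

Form the matrix with these vectors as rows and row reduce.
R2 ← R2 + (4/3)·R1: [0, 16, 4/3, -16/3]
R3 ← R3 + (2/9)·R1: [0, -40/3, -10/9, 40/9]
R3 ← R3 + (5/6)·R2: [0, 0, 0, 0]
2 nonzero rows, so the 3 vectors span a space of dimension 2.
Since 2 < 3, the vectors are linearly dependent.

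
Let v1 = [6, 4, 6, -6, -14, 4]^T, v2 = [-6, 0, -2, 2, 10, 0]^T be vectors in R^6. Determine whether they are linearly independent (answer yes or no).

Form the matrix with these vectors as rows and row reduce.
R2 ← R2 + R1: [0, 4, 4, -4, -4, 4]
2 nonzero rows, so the 2 vectors span a space of dimension 2.
Since 2 = 2, the vectors are linearly independent.

yes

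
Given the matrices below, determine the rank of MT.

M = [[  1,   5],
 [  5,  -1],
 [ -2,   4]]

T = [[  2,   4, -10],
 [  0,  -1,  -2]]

First compute MT:
[[  2,  -1, -20],
 [ 10,  21, -48],
 [ -4, -12,  12]]
Now row reduce the product.
R2 ← R2 − (5)·R1: [0, 26, 52]
R3 ← R3 + (2)·R1: [0, -14, -28]
R3 ← R3 + (7/13)·R2: [0, 0, 0]
2 nonzero rows, so rank(MT) = 2.

2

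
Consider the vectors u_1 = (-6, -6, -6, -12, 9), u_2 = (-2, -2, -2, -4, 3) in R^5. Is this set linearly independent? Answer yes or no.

no

Form the matrix with these vectors as rows and row reduce.
R2 ← R2 − (1/3)·R1: [0, 0, 0, 0, 0]
1 nonzero row, so the 2 vectors span a space of dimension 1.
Since 1 < 2, the vectors are linearly dependent.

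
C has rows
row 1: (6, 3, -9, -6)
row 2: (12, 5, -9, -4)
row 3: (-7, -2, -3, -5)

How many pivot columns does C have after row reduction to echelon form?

2

Row reduce to echelon form.
R2 ← R2 − (2)·R1: [0, -1, 9, 8]
R3 ← R3 + (7/6)·R1: [0, 3/2, -27/2, -12]
R3 ← R3 + (3/2)·R2: [0, 0, 0, 0]
Echelon form has 2 nonzero rows, so rank(C) = 2.
Each nonzero row contributes one pivot column: 2 pivot columns.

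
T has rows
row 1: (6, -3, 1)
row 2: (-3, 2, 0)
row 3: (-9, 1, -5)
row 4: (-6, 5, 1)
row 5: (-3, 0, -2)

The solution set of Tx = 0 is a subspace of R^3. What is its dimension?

Row reduce to echelon form.
R2 ← R2 + (1/2)·R1: [0, 1/2, 1/2]
R3 ← R3 + (3/2)·R1: [0, -7/2, -7/2]
R4 ← R4 + R1: [0, 2, 2]
R5 ← R5 + (1/2)·R1: [0, -3/2, -3/2]
R3 ← R3 + (7)·R2: [0, 0, 0]
R4 ← R4 − (4)·R2: [0, 0, 0]
R5 ← R5 + (3)·R2: [0, 0, 0]
2 nonzero rows, so rank(T) = 2.
T has 3 columns; by rank–nullity, nullity = 3 − 2 = 1.

1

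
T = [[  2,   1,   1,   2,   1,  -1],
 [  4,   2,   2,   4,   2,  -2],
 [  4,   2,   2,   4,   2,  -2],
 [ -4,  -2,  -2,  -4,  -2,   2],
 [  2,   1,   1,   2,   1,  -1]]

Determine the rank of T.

1

Row reduce to echelon form.
R2 ← R2 − (2)·R1: [0, 0, 0, 0, 0, 0]
R3 ← R3 − (2)·R1: [0, 0, 0, 0, 0, 0]
R4 ← R4 + (2)·R1: [0, 0, 0, 0, 0, 0]
R5 ← R5 − R1: [0, 0, 0, 0, 0, 0]
Echelon form has 1 nonzero row, so rank(T) = 1.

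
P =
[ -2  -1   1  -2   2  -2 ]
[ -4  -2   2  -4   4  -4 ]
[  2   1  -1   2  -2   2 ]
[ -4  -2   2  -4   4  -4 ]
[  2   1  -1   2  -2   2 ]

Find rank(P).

1

Row reduce to echelon form.
R2 ← R2 − (2)·R1: [0, 0, 0, 0, 0, 0]
R3 ← R3 + R1: [0, 0, 0, 0, 0, 0]
R4 ← R4 − (2)·R1: [0, 0, 0, 0, 0, 0]
R5 ← R5 + R1: [0, 0, 0, 0, 0, 0]
Echelon form has 1 nonzero row, so rank(P) = 1.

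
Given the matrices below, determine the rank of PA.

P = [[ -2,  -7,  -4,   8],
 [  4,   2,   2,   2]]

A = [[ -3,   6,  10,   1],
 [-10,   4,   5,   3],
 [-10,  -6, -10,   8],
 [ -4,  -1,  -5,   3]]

First compute PA:
[[ 84, -24, -55, -31],
 [-60,  18,  20,  32]]
Now row reduce the product.
R2 ← R2 + (5/7)·R1: [0, 6/7, -135/7, 69/7]
2 nonzero rows, so rank(PA) = 2.

2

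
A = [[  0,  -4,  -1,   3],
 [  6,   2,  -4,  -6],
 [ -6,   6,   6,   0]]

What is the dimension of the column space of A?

2

Row reduce to echelon form.
Swap R1 ↔ R2
R3 ← R3 + R1: [0, 8, 2, -6]
R3 ← R3 + (2)·R2: [0, 0, 0, 0]
Echelon form has 2 nonzero rows, so rank(A) = 2.
The column space has dimension equal to the rank: 2.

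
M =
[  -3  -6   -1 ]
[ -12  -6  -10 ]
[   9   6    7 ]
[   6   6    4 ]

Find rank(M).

Row reduce to echelon form.
R2 ← R2 − (4)·R1: [0, 18, -6]
R3 ← R3 + (3)·R1: [0, -12, 4]
R4 ← R4 + (2)·R1: [0, -6, 2]
R3 ← R3 + (2/3)·R2: [0, 0, 0]
R4 ← R4 + (1/3)·R2: [0, 0, 0]
Echelon form has 2 nonzero rows, so rank(M) = 2.

2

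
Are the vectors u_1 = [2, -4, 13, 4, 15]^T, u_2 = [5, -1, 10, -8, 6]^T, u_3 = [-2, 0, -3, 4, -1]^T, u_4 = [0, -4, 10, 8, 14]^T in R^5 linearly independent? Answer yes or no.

Form the matrix with these vectors as rows and row reduce.
R2 ← R2 − (5/2)·R1: [0, 9, -45/2, -18, -63/2]
R3 ← R3 + R1: [0, -4, 10, 8, 14]
R3 ← R3 + (4/9)·R2: [0, 0, 0, 0, 0]
R4 ← R4 + (4/9)·R2: [0, 0, 0, 0, 0]
2 nonzero rows, so the 4 vectors span a space of dimension 2.
Since 2 < 4, the vectors are linearly dependent.

no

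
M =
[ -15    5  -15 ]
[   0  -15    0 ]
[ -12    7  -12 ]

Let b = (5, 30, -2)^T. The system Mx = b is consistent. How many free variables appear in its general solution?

Row reduce the augmented matrix [M | b].
R3 ← R3 − (4/5)·R1: [0, 3, 0, -6]
R3 ← R3 + (1/5)·R2: [0, 0, 0, 0]
The echelon form has 2 nonzero rows, and every pivot lies in the first 3 columns, so rank(M) = rank([M|b]) = 2.
The system is consistent.
Free variables = (unknowns) − (rank) = 3 − 2 = 1.

1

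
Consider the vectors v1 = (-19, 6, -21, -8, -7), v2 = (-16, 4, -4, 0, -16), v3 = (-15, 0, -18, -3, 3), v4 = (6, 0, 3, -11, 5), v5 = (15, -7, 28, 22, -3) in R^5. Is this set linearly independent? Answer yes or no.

no

Form the matrix with these vectors as rows and row reduce.
R2 ← R2 − (16/19)·R1: [0, -20/19, 260/19, 128/19, -192/19]
R3 ← R3 − (15/19)·R1: [0, -90/19, -27/19, 63/19, 162/19]
R4 ← R4 + (6/19)·R1: [0, 36/19, -69/19, -257/19, 53/19]
R5 ← R5 + (15/19)·R1: [0, -43/19, 217/19, 298/19, -162/19]
R3 ← R3 − (9/2)·R2: [0, 0, -63, -27, 54]
R4 ← R4 + (9/5)·R2: [0, 0, 21, -7/5, -77/5]
R5 ← R5 − (43/20)·R2: [0, 0, -18, 6/5, 66/5]
R4 ← R4 + (1/3)·R3: [0, 0, 0, -52/5, 13/5]
R5 ← R5 − (2/7)·R3: [0, 0, 0, 312/35, -78/35]
R5 ← R5 + (6/7)·R4: [0, 0, 0, 0, 0]
4 nonzero rows, so the 5 vectors span a space of dimension 4.
Since 4 < 5, the vectors are linearly dependent.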